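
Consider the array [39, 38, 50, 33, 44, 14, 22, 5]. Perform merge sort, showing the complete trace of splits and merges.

Merge sort trace:

Split: [39, 38, 50, 33, 44, 14, 22, 5] -> [39, 38, 50, 33] and [44, 14, 22, 5]
  Split: [39, 38, 50, 33] -> [39, 38] and [50, 33]
    Split: [39, 38] -> [39] and [38]
    Merge: [39] + [38] -> [38, 39]
    Split: [50, 33] -> [50] and [33]
    Merge: [50] + [33] -> [33, 50]
  Merge: [38, 39] + [33, 50] -> [33, 38, 39, 50]
  Split: [44, 14, 22, 5] -> [44, 14] and [22, 5]
    Split: [44, 14] -> [44] and [14]
    Merge: [44] + [14] -> [14, 44]
    Split: [22, 5] -> [22] and [5]
    Merge: [22] + [5] -> [5, 22]
  Merge: [14, 44] + [5, 22] -> [5, 14, 22, 44]
Merge: [33, 38, 39, 50] + [5, 14, 22, 44] -> [5, 14, 22, 33, 38, 39, 44, 50]

Final sorted array: [5, 14, 22, 33, 38, 39, 44, 50]

The merge sort proceeds by recursively splitting the array and merging sorted halves.
After all merges, the sorted array is [5, 14, 22, 33, 38, 39, 44, 50].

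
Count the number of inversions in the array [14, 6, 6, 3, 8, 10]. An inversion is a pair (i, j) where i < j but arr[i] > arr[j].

Finding inversions in [14, 6, 6, 3, 8, 10]:

(0, 1): arr[0]=14 > arr[1]=6
(0, 2): arr[0]=14 > arr[2]=6
(0, 3): arr[0]=14 > arr[3]=3
(0, 4): arr[0]=14 > arr[4]=8
(0, 5): arr[0]=14 > arr[5]=10
(1, 3): arr[1]=6 > arr[3]=3
(2, 3): arr[2]=6 > arr[3]=3

Total inversions: 7

The array has 7 inversion(s): (0,1), (0,2), (0,3), (0,4), (0,5), (1,3), (2,3). Each pair (i,j) satisfies i < j and arr[i] > arr[j].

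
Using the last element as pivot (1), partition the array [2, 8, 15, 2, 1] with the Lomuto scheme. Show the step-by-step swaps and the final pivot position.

Lomuto partition with pivot = 1:

Initial array: [2, 8, 15, 2, 1]

arr[0]=2 > 1: no swap
arr[1]=8 > 1: no swap
arr[2]=15 > 1: no swap
arr[3]=2 > 1: no swap

Place pivot at position 0: [1, 8, 15, 2, 2]
Pivot position: 0

After partitioning with pivot 1, the array becomes [1, 8, 15, 2, 2]. The pivot is placed at index 0. All elements to the left of the pivot are <= 1, and all elements to the right are > 1.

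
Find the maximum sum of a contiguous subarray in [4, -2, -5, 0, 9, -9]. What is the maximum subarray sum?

Using Kadane's algorithm on [4, -2, -5, 0, 9, -9]:

Scanning through the array:
Position 1 (value -2): max_ending_here = 2, max_so_far = 4
Position 2 (value -5): max_ending_here = -3, max_so_far = 4
Position 3 (value 0): max_ending_here = 0, max_so_far = 4
Position 4 (value 9): max_ending_here = 9, max_so_far = 9
Position 5 (value -9): max_ending_here = 0, max_so_far = 9

Maximum subarray: [0, 9]
Maximum sum: 9

The maximum subarray is [0, 9] with sum 9. This subarray runs from index 3 to index 4.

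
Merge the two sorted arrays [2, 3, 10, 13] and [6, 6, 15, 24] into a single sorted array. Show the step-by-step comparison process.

Merging process:

Compare 2 vs 6: take 2 from left. Merged: [2]
Compare 3 vs 6: take 3 from left. Merged: [2, 3]
Compare 10 vs 6: take 6 from right. Merged: [2, 3, 6]
Compare 10 vs 6: take 6 from right. Merged: [2, 3, 6, 6]
Compare 10 vs 15: take 10 from left. Merged: [2, 3, 6, 6, 10]
Compare 13 vs 15: take 13 from left. Merged: [2, 3, 6, 6, 10, 13]
Append remaining from right: [15, 24]. Merged: [2, 3, 6, 6, 10, 13, 15, 24]

Final merged array: [2, 3, 6, 6, 10, 13, 15, 24]
Total comparisons: 6

The merged array is [2, 3, 6, 6, 10, 13, 15, 24], requiring 6 comparisons. The merge step runs in O(n) time where n is the total number of elements.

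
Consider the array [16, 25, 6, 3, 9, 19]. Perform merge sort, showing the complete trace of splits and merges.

Merge sort trace:

Split: [16, 25, 6, 3, 9, 19] -> [16, 25, 6] and [3, 9, 19]
  Split: [16, 25, 6] -> [16] and [25, 6]
    Split: [25, 6] -> [25] and [6]
    Merge: [25] + [6] -> [6, 25]
  Merge: [16] + [6, 25] -> [6, 16, 25]
  Split: [3, 9, 19] -> [3] and [9, 19]
    Split: [9, 19] -> [9] and [19]
    Merge: [9] + [19] -> [9, 19]
  Merge: [3] + [9, 19] -> [3, 9, 19]
Merge: [6, 16, 25] + [3, 9, 19] -> [3, 6, 9, 16, 19, 25]

Final sorted array: [3, 6, 9, 16, 19, 25]

The merge sort proceeds by recursively splitting the array and merging sorted halves.
After all merges, the sorted array is [3, 6, 9, 16, 19, 25].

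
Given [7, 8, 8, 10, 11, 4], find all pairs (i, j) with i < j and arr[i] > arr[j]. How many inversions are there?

Finding inversions in [7, 8, 8, 10, 11, 4]:

(0, 5): arr[0]=7 > arr[5]=4
(1, 5): arr[1]=8 > arr[5]=4
(2, 5): arr[2]=8 > arr[5]=4
(3, 5): arr[3]=10 > arr[5]=4
(4, 5): arr[4]=11 > arr[5]=4

Total inversions: 5

The array has 5 inversion(s): (0,5), (1,5), (2,5), (3,5), (4,5). Each pair (i,j) satisfies i < j and arr[i] > arr[j].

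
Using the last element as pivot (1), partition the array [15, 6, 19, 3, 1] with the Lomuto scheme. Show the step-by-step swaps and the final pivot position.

Lomuto partition with pivot = 1:

Initial array: [15, 6, 19, 3, 1]

arr[0]=15 > 1: no swap
arr[1]=6 > 1: no swap
arr[2]=19 > 1: no swap
arr[3]=3 > 1: no swap

Place pivot at position 0: [1, 6, 19, 3, 15]
Pivot position: 0

After partitioning with pivot 1, the array becomes [1, 6, 19, 3, 15]. The pivot is placed at index 0. All elements to the left of the pivot are <= 1, and all elements to the right are > 1.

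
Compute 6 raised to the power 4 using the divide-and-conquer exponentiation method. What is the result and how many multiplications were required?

Computing 6^4 by squaring (build up from 6^1; each line after the first costs one multiplication):

6^1 = 6
6^2 = (6^1)^2 = 6^2 = 36
6^4 = (6^2)^2 = 36^2 = 1296

Result: 1296
Multiplications needed: 2 (2 lines after 6^1)

6^4 = 1296. Using exponentiation by squaring, this requires 2 multiplications. The key idea: if the exponent is even, square the half-power; if odd, multiply by the base once.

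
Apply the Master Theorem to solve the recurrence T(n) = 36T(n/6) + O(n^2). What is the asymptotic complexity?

Master Theorem for T(n) = 36T(n/6) + O(n^2):

a = 36, b = 6, c = 2
log_b(a) = log_6(36) = 2.0000

Case 2: c = 2 = log_6(36) = 2.0000
T(n) = O(n^2 log n) = O(n^2 log n)

For T(n) = 36T(n/6) + O(n^2): log_6(36) = 2.0000. This is Case 2 of the Master Theorem (c = log_b(a), equal work at all levels), giving O(n^2 log n).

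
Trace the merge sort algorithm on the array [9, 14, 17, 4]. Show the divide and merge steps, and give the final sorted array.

Merge sort trace:

Split: [9, 14, 17, 4] -> [9, 14] and [17, 4]
  Split: [9, 14] -> [9] and [14]
  Merge: [9] + [14] -> [9, 14]
  Split: [17, 4] -> [17] and [4]
  Merge: [17] + [4] -> [4, 17]
Merge: [9, 14] + [4, 17] -> [4, 9, 14, 17]

Final sorted array: [4, 9, 14, 17]

The merge sort proceeds by recursively splitting the array and merging sorted halves.
After all merges, the sorted array is [4, 9, 14, 17].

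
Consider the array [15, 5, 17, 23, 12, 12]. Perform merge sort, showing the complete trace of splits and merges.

Merge sort trace:

Split: [15, 5, 17, 23, 12, 12] -> [15, 5, 17] and [23, 12, 12]
  Split: [15, 5, 17] -> [15] and [5, 17]
    Split: [5, 17] -> [5] and [17]
    Merge: [5] + [17] -> [5, 17]
  Merge: [15] + [5, 17] -> [5, 15, 17]
  Split: [23, 12, 12] -> [23] and [12, 12]
    Split: [12, 12] -> [12] and [12]
    Merge: [12] + [12] -> [12, 12]
  Merge: [23] + [12, 12] -> [12, 12, 23]
Merge: [5, 15, 17] + [12, 12, 23] -> [5, 12, 12, 15, 17, 23]

Final sorted array: [5, 12, 12, 15, 17, 23]

The merge sort proceeds by recursively splitting the array and merging sorted halves.
After all merges, the sorted array is [5, 12, 12, 15, 17, 23].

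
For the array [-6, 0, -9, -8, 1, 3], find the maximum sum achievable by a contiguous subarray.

Using Kadane's algorithm on [-6, 0, -9, -8, 1, 3]:

Scanning through the array:
Position 1 (value 0): max_ending_here = 0, max_so_far = 0
Position 2 (value -9): max_ending_here = -9, max_so_far = 0
Position 3 (value -8): max_ending_here = -8, max_so_far = 0
Position 4 (value 1): max_ending_here = 1, max_so_far = 1
Position 5 (value 3): max_ending_here = 4, max_so_far = 4

Maximum subarray: [1, 3]
Maximum sum: 4

The maximum subarray is [1, 3] with sum 4. This subarray runs from index 4 to index 5.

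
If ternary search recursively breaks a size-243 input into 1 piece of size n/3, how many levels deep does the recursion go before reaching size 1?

For divide and conquer with division factor 3:

Problem sizes at each level:
Level 0: 243
Level 1: 81
Level 2: 27
Level 3: 9
Level 4: 3
Level 5: 1

The root is level 0 and the size-1 base case is level 5 (the tree spans levels 0 through 5, i.e. 6 levels counting the root), so the depth is the number of divisions: log_3(243) = 5

The recursion tree depth is log_3(243) = 5. At each level, the problem size is divided by 3, so it takes 5 divisions to reduce to a base case of size 1. The algorithm makes 1 recursive call at each level.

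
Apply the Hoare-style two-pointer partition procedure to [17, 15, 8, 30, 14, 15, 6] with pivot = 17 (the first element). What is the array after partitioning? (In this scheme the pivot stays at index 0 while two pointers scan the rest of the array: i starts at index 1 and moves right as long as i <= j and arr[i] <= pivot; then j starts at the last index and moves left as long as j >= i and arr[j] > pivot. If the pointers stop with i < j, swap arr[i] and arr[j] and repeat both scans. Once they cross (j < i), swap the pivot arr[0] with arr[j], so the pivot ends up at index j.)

Hoare-style two-pointer partition with pivot = 17:

Initial array: [17, 15, 8, 30, 14, 15, 6]

Pointers start at i = 1, j = 6.
i stops at index 3 (arr[3]=30 > 17), j stops at index 6 (arr[6]=6 <= 17): swap arr[3] and arr[6], array becomes [17, 15, 8, 6, 14, 15, 30]
i ends at 6, j ends at 5: the pointers have crossed (j < i), so scanning stops.

Swap pivot arr[0] with arr[5] to place pivot at position 5: [15, 15, 8, 6, 14, 17, 30]
Pivot position: 5

After partitioning with pivot 17, the array becomes [15, 15, 8, 6, 14, 17, 30]. The pivot is placed at index 5. All elements to the left of the pivot are <= 17, and all elements to the right are > 17.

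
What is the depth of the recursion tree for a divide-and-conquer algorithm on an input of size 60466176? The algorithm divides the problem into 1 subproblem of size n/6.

For divide and conquer with division factor 6:

Problem sizes at each level:
Level 0: 60466176
Level 1: 10077696
Level 2: 1679616
Level 3: 279936
Level 4: 46656
Level 5: 7776
Level 6: 1296
Level 7: 216
Level 8: 36
Level 9: 6
Level 10: 1

The root is level 0 and the size-1 base case is level 10 (the tree spans levels 0 through 10, i.e. 11 levels counting the root), so the depth is the number of divisions: log_6(60466176) = 10

The recursion tree depth is log_6(60466176) = 10. At each level, the problem size is divided by 6, so it takes 10 divisions to reduce to a base case of size 1. The algorithm makes 1 recursive call at each level.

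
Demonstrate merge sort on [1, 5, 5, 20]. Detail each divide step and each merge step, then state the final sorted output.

Merge sort trace:

Split: [1, 5, 5, 20] -> [1, 5] and [5, 20]
  Split: [1, 5] -> [1] and [5]
  Merge: [1] + [5] -> [1, 5]
  Split: [5, 20] -> [5] and [20]
  Merge: [5] + [20] -> [5, 20]
Merge: [1, 5] + [5, 20] -> [1, 5, 5, 20]

Final sorted array: [1, 5, 5, 20]

The merge sort proceeds by recursively splitting the array and merging sorted halves.
After all merges, the sorted array is [1, 5, 5, 20].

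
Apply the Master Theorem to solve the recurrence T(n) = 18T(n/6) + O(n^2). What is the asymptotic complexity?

Master Theorem for T(n) = 18T(n/6) + O(n^2):

a = 18, b = 6, c = 2
log_b(a) = log_6(18) = 1.6131

Case 3: c = 2 > log_6(18) = 1.6131
T(n) = O(n^2) = O(n^2)

For T(n) = 18T(n/6) + O(n^2): log_6(18) = 1.6131. This is Case 3 of the Master Theorem (c > log_b(a), work dominated by root), giving O(n^2).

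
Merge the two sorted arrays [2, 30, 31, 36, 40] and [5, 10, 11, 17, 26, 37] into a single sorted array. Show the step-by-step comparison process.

Merging process:

Compare 2 vs 5: take 2 from left. Merged: [2]
Compare 30 vs 5: take 5 from right. Merged: [2, 5]
Compare 30 vs 10: take 10 from right. Merged: [2, 5, 10]
Compare 30 vs 11: take 11 from right. Merged: [2, 5, 10, 11]
Compare 30 vs 17: take 17 from right. Merged: [2, 5, 10, 11, 17]
Compare 30 vs 26: take 26 from right. Merged: [2, 5, 10, 11, 17, 26]
Compare 30 vs 37: take 30 from left. Merged: [2, 5, 10, 11, 17, 26, 30]
Compare 31 vs 37: take 31 from left. Merged: [2, 5, 10, 11, 17, 26, 30, 31]
Compare 36 vs 37: take 36 from left. Merged: [2, 5, 10, 11, 17, 26, 30, 31, 36]
Compare 40 vs 37: take 37 from right. Merged: [2, 5, 10, 11, 17, 26, 30, 31, 36, 37]
Append remaining from left: [40]. Merged: [2, 5, 10, 11, 17, 26, 30, 31, 36, 37, 40]

Final merged array: [2, 5, 10, 11, 17, 26, 30, 31, 36, 37, 40]
Total comparisons: 10

The merged array is [2, 5, 10, 11, 17, 26, 30, 31, 36, 37, 40], requiring 10 comparisons. The merge step runs in O(n) time where n is the total number of elements.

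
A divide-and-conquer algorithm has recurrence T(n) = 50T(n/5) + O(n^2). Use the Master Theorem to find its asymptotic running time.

Master Theorem for T(n) = 50T(n/5) + O(n^2):

a = 50, b = 5, c = 2
log_b(a) = log_5(50) = 2.4307

Case 1: c = 2 < log_5(50) = 2.4307
T(n) = O(n^(log_5 50))

For T(n) = 50T(n/5) + O(n^2): log_5(50) = 2.4307. This is Case 1 of the Master Theorem (c < log_b(a), work dominated by leaves), giving O(n^(log_5 50)).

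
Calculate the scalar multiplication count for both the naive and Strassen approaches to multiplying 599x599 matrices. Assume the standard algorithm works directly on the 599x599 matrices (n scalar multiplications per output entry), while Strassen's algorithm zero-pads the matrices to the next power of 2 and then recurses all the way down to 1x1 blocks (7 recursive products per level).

Matrix multiplication for 599x599 matrices:

Strassen's algorithm requires power-of-2 dimensions. Pad 599x599 to 1024x1024 (next power of 2).

Standard algorithm: 599^3 = 214921799 multiplications
Strassen's algorithm: 7^(log2(1024)) = 7^10 = 282475249 multiplications
Difference: 214921799 - 282475249 = -67553450 (Strassen uses MORE here due to padding overhead — for small or just-over-power-of-2 n, padding can outweigh the per-level savings)

Standard: 214921799 multiplications (599^3). Strassen: 282475249 multiplications (7^10, after padding to 1024x1024). Strassen reduces 8 recursive multiplications to 7 at each level.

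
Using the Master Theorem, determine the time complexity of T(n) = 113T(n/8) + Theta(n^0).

Master Theorem for T(n) = 113T(n/8) + O(n^0):

a = 113, b = 8, c = 0
log_b(a) = log_8(113) = 2.2734

Case 1: c = 0 < log_8(113) = 2.2734
T(n) = O(n^(log_8 113))

For T(n) = 113T(n/8) + O(n^0): log_8(113) = 2.2734. This is Case 1 of the Master Theorem (c < log_b(a), work dominated by leaves), giving O(n^(log_8 113)).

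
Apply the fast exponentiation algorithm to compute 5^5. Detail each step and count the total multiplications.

Computing 5^5 by squaring (build up from 5^1; each line after the first costs one multiplication):

5^1 = 5
5^2 = (5^1)^2 = 5^2 = 25
5^4 = (5^2)^2 = 25^2 = 625
5^5 = 5 * 5^4 = 5 * 625 = 3125

Result: 3125
Multiplications needed: 3 (3 lines after 5^1)

5^5 = 3125. Using exponentiation by squaring, this requires 3 multiplications. The key idea: if the exponent is even, square the half-power; if odd, multiply by the base once.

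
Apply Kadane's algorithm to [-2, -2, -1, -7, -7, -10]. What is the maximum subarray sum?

Using Kadane's algorithm on [-2, -2, -1, -7, -7, -10]:

Scanning through the array:
Position 1 (value -2): max_ending_here = -2, max_so_far = -2
Position 2 (value -1): max_ending_here = -1, max_so_far = -1
Position 3 (value -7): max_ending_here = -7, max_so_far = -1
Position 4 (value -7): max_ending_here = -7, max_so_far = -1
Position 5 (value -10): max_ending_here = -10, max_so_far = -1

Maximum subarray: [-1]
Maximum sum: -1

The maximum subarray is [-1] with sum -1. This subarray runs from index 2 to index 2.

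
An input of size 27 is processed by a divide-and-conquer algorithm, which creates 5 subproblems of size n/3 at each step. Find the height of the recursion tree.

For divide and conquer with division factor 3:

Problem sizes at each level:
Level 0: 27
Level 1: 9
Level 2: 3
Level 3: 1

The root is level 0 and the size-1 base case is level 3 (the tree spans levels 0 through 3, i.e. 4 levels counting the root), so the depth is the number of divisions: log_3(27) = 3

The recursion tree depth is log_3(27) = 3. At each level, the problem size is divided by 3, so it takes 3 divisions to reduce to a base case of size 1. The algorithm makes 5 recursive calls at each level.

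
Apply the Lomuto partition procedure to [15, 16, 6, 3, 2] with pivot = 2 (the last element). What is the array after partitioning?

Lomuto partition with pivot = 2:

Initial array: [15, 16, 6, 3, 2]

arr[0]=15 > 2: no swap
arr[1]=16 > 2: no swap
arr[2]=6 > 2: no swap
arr[3]=3 > 2: no swap

Place pivot at position 0: [2, 16, 6, 3, 15]
Pivot position: 0

After partitioning with pivot 2, the array becomes [2, 16, 6, 3, 15]. The pivot is placed at index 0. All elements to the left of the pivot are <= 2, and all elements to the right are > 2.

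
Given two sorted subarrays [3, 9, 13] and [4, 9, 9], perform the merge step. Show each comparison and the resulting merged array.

Merging process:

Compare 3 vs 4: take 3 from left. Merged: [3]
Compare 9 vs 4: take 4 from right. Merged: [3, 4]
Compare 9 vs 9: take 9 from left. Merged: [3, 4, 9]
Compare 13 vs 9: take 9 from right. Merged: [3, 4, 9, 9]
Compare 13 vs 9: take 9 from right. Merged: [3, 4, 9, 9, 9]
Append remaining from left: [13]. Merged: [3, 4, 9, 9, 9, 13]

Final merged array: [3, 4, 9, 9, 9, 13]
Total comparisons: 5

The merged array is [3, 4, 9, 9, 9, 13], requiring 5 comparisons. The merge step runs in O(n) time where n is the total number of elements.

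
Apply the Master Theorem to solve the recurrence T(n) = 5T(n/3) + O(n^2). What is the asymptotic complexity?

Master Theorem for T(n) = 5T(n/3) + O(n^2):

a = 5, b = 3, c = 2
log_b(a) = log_3(5) = 1.4650

Case 3: c = 2 > log_3(5) = 1.4650
T(n) = O(n^2) = O(n^2)

For T(n) = 5T(n/3) + O(n^2): log_3(5) = 1.4650. This is Case 3 of the Master Theorem (c > log_b(a), work dominated by root), giving O(n^2).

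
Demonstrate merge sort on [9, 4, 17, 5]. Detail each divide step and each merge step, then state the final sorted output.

Merge sort trace:

Split: [9, 4, 17, 5] -> [9, 4] and [17, 5]
  Split: [9, 4] -> [9] and [4]
  Merge: [9] + [4] -> [4, 9]
  Split: [17, 5] -> [17] and [5]
  Merge: [17] + [5] -> [5, 17]
Merge: [4, 9] + [5, 17] -> [4, 5, 9, 17]

Final sorted array: [4, 5, 9, 17]

The merge sort proceeds by recursively splitting the array and merging sorted halves.
After all merges, the sorted array is [4, 5, 9, 17].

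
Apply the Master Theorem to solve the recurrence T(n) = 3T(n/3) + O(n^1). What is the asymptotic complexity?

Master Theorem for T(n) = 3T(n/3) + O(n^1):

a = 3, b = 3, c = 1
log_b(a) = log_3(3) = 1.0000

Case 2: c = 1 = log_3(3) = 1.0000
T(n) = O(n^1 log n) = O(n log n)

For T(n) = 3T(n/3) + O(n^1): log_3(3) = 1.0000. This is Case 2 of the Master Theorem (c = log_b(a), equal work at all levels), giving O(n log n).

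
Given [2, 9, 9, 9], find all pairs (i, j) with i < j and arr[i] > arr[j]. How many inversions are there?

Finding inversions in [2, 9, 9, 9]:


Total inversions: 0

The array has 0 inversions. It is already sorted.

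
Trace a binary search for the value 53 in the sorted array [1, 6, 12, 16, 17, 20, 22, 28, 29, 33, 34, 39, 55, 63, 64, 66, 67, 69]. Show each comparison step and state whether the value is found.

Binary search for 53 in [1, 6, 12, 16, 17, 20, 22, 28, 29, 33, 34, 39, 55, 63, 64, 66, 67, 69]:

lo=0, hi=17, mid=8, arr[mid]=29 -> 29 < 53, search right half
lo=9, hi=17, mid=13, arr[mid]=63 -> 63 > 53, search left half
lo=9, hi=12, mid=10, arr[mid]=34 -> 34 < 53, search right half
lo=11, hi=12, mid=11, arr[mid]=39 -> 39 < 53, search right half
lo=12, hi=12, mid=12, arr[mid]=55 -> 55 > 53, search left half
lo=12 > hi=11, target 53 not found

Binary search determines that 53 is not in the array after 5 comparisons. The search space was exhausted without finding the target.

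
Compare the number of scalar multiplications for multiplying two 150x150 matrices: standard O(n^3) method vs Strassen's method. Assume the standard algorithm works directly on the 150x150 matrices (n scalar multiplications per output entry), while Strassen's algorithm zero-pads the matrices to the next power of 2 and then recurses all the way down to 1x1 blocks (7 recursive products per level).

Matrix multiplication for 150x150 matrices:

Strassen's algorithm requires power-of-2 dimensions. Pad 150x150 to 256x256 (next power of 2).

Standard algorithm: 150^3 = 3375000 multiplications
Strassen's algorithm: 7^(log2(256)) = 7^8 = 5764801 multiplications
Difference: 3375000 - 5764801 = -2389801 (Strassen uses MORE here due to padding overhead — for small or just-over-power-of-2 n, padding can outweigh the per-level savings)

Standard: 3375000 multiplications (150^3). Strassen: 5764801 multiplications (7^8, after padding to 256x256). Strassen reduces 8 recursive multiplications to 7 at each level.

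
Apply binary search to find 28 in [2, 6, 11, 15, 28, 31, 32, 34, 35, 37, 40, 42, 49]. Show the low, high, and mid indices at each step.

Binary search for 28 in [2, 6, 11, 15, 28, 31, 32, 34, 35, 37, 40, 42, 49]:

lo=0, hi=12, mid=6, arr[mid]=32 -> 32 > 28, search left half
lo=0, hi=5, mid=2, arr[mid]=11 -> 11 < 28, search right half
lo=3, hi=5, mid=4, arr[mid]=28 -> Found target at index 4!

Binary search finds 28 at index 4 after 3 comparisons. The search repeatedly halves the search space by comparing with the middle element.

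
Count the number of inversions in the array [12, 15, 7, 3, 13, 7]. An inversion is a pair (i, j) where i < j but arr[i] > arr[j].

Finding inversions in [12, 15, 7, 3, 13, 7]:

(0, 2): arr[0]=12 > arr[2]=7
(0, 3): arr[0]=12 > arr[3]=3
(0, 5): arr[0]=12 > arr[5]=7
(1, 2): arr[1]=15 > arr[2]=7
(1, 3): arr[1]=15 > arr[3]=3
(1, 4): arr[1]=15 > arr[4]=13
(1, 5): arr[1]=15 > arr[5]=7
(2, 3): arr[2]=7 > arr[3]=3
(4, 5): arr[4]=13 > arr[5]=7

Total inversions: 9

The array has 9 inversion(s): (0,2), (0,3), (0,5), (1,2), (1,3), (1,4), (1,5), (2,3), (4,5). Each pair (i,j) satisfies i < j and arr[i] > arr[j].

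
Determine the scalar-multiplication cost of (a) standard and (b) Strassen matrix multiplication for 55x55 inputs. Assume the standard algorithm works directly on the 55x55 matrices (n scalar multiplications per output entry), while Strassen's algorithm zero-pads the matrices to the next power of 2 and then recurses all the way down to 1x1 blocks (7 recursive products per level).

Matrix multiplication for 55x55 matrices:

Strassen's algorithm requires power-of-2 dimensions. Pad 55x55 to 64x64 (next power of 2).

Standard algorithm: 55^3 = 166375 multiplications
Strassen's algorithm: 7^(log2(64)) = 7^6 = 117649 multiplications
Savings: 166375 - 117649 = 48726 multiplications

Standard: 166375 multiplications (55^3). Strassen: 117649 multiplications (7^6, after padding to 64x64). Strassen reduces 8 recursive multiplications to 7 at each level.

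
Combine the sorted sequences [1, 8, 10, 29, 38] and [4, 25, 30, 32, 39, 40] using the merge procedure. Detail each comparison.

Merging process:

Compare 1 vs 4: take 1 from left. Merged: [1]
Compare 8 vs 4: take 4 from right. Merged: [1, 4]
Compare 8 vs 25: take 8 from left. Merged: [1, 4, 8]
Compare 10 vs 25: take 10 from left. Merged: [1, 4, 8, 10]
Compare 29 vs 25: take 25 from right. Merged: [1, 4, 8, 10, 25]
Compare 29 vs 30: take 29 from left. Merged: [1, 4, 8, 10, 25, 29]
Compare 38 vs 30: take 30 from right. Merged: [1, 4, 8, 10, 25, 29, 30]
Compare 38 vs 32: take 32 from right. Merged: [1, 4, 8, 10, 25, 29, 30, 32]
Compare 38 vs 39: take 38 from left. Merged: [1, 4, 8, 10, 25, 29, 30, 32, 38]
Append remaining from right: [39, 40]. Merged: [1, 4, 8, 10, 25, 29, 30, 32, 38, 39, 40]

Final merged array: [1, 4, 8, 10, 25, 29, 30, 32, 38, 39, 40]
Total comparisons: 9

The merged array is [1, 4, 8, 10, 25, 29, 30, 32, 38, 39, 40], requiring 9 comparisons. The merge step runs in O(n) time where n is the total number of elements.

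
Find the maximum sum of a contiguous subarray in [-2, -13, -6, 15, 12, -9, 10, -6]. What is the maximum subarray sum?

Using Kadane's algorithm on [-2, -13, -6, 15, 12, -9, 10, -6]:

Scanning through the array:
Position 1 (value -13): max_ending_here = -13, max_so_far = -2
Position 2 (value -6): max_ending_here = -6, max_so_far = -2
Position 3 (value 15): max_ending_here = 15, max_so_far = 15
Position 4 (value 12): max_ending_here = 27, max_so_far = 27
Position 5 (value -9): max_ending_here = 18, max_so_far = 27
Position 6 (value 10): max_ending_here = 28, max_so_far = 28
Position 7 (value -6): max_ending_here = 22, max_so_far = 28

Maximum subarray: [15, 12, -9, 10]
Maximum sum: 28

The maximum subarray is [15, 12, -9, 10] with sum 28. This subarray runs from index 3 to index 6.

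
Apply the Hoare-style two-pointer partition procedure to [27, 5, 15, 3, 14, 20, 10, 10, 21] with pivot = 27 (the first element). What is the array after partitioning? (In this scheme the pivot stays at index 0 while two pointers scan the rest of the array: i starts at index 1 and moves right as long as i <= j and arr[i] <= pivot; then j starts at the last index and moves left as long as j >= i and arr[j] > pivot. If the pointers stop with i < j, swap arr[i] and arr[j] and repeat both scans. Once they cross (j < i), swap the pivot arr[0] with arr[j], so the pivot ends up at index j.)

Hoare-style two-pointer partition with pivot = 27:

Initial array: [27, 5, 15, 3, 14, 20, 10, 10, 21]

Pointers start at i = 1, j = 8.
i ends at 9, j ends at 8: the pointers have crossed (j < i), so scanning stops.

Swap pivot arr[0] with arr[8] to place pivot at position 8: [21, 5, 15, 3, 14, 20, 10, 10, 27]
Pivot position: 8

After partitioning with pivot 27, the array becomes [21, 5, 15, 3, 14, 20, 10, 10, 27]. The pivot is placed at index 8. All elements to the left of the pivot are <= 27, and all elements to the right are > 27.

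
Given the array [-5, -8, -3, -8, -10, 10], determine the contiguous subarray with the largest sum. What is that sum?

Using Kadane's algorithm on [-5, -8, -3, -8, -10, 10]:

Scanning through the array:
Position 1 (value -8): max_ending_here = -8, max_so_far = -5
Position 2 (value -3): max_ending_here = -3, max_so_far = -3
Position 3 (value -8): max_ending_here = -8, max_so_far = -3
Position 4 (value -10): max_ending_here = -10, max_so_far = -3
Position 5 (value 10): max_ending_here = 10, max_so_far = 10

Maximum subarray: [10]
Maximum sum: 10

The maximum subarray is [10] with sum 10. This subarray runs from index 5 to index 5.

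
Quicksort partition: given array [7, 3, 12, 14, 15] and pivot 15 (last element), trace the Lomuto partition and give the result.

Lomuto partition with pivot = 15:

Initial array: [7, 3, 12, 14, 15]

arr[0]=7 <= 15: swap with position 0, array becomes [7, 3, 12, 14, 15]
arr[1]=3 <= 15: swap with position 1, array becomes [7, 3, 12, 14, 15]
arr[2]=12 <= 15: swap with position 2, array becomes [7, 3, 12, 14, 15]
arr[3]=14 <= 15: swap with position 3, array becomes [7, 3, 12, 14, 15]

Place pivot at position 4: [7, 3, 12, 14, 15]
Pivot position: 4

After partitioning with pivot 15, the array becomes [7, 3, 12, 14, 15]. The pivot is placed at index 4. All elements to the left of the pivot are <= 15, and all elements to the right are > 15.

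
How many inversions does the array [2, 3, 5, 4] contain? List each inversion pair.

Finding inversions in [2, 3, 5, 4]:

(2, 3): arr[2]=5 > arr[3]=4

Total inversions: 1

The array has 1 inversion(s): (2,3). Each pair (i,j) satisfies i < j and arr[i] > arr[j].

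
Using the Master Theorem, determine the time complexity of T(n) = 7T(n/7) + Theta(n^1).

Master Theorem for T(n) = 7T(n/7) + O(n^1):

a = 7, b = 7, c = 1
log_b(a) = log_7(7) = 1.0000

Case 2: c = 1 = log_7(7) = 1.0000
T(n) = O(n^1 log n) = O(n log n)

For T(n) = 7T(n/7) + O(n^1): log_7(7) = 1.0000. This is Case 2 of the Master Theorem (c = log_b(a), equal work at all levels), giving O(n log n).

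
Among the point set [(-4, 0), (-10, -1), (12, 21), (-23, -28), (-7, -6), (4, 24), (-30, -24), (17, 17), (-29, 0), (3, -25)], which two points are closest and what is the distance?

Computing all pairwise distances among 10 points:

d((-4, 0), (-10, -1)) = 6.0828
d((-4, 0), (12, 21)) = 26.4008
d((-4, 0), (-23, -28)) = 33.8378
d((-4, 0), (-7, -6)) = 6.7082
d((-4, 0), (4, 24)) = 25.2982
d((-4, 0), (-30, -24)) = 35.3836
d((-4, 0), (17, 17)) = 27.0185
d((-4, 0), (-29, 0)) = 25.0
d((-4, 0), (3, -25)) = 25.9615
d((-10, -1), (12, 21)) = 31.1127
d((-10, -1), (-23, -28)) = 29.9666
d((-10, -1), (-7, -6)) = 5.831 <-- minimum
d((-10, -1), (4, 24)) = 28.6531
d((-10, -1), (-30, -24)) = 30.4795
d((-10, -1), (17, 17)) = 32.45
d((-10, -1), (-29, 0)) = 19.0263
d((-10, -1), (3, -25)) = 27.2947
d((12, 21), (-23, -28)) = 60.2163
d((12, 21), (-7, -6)) = 33.0151
d((12, 21), (4, 24)) = 8.544
d((12, 21), (-30, -24)) = 61.5549
d((12, 21), (17, 17)) = 6.4031
d((12, 21), (-29, 0)) = 46.0652
d((12, 21), (3, -25)) = 46.8722
d((-23, -28), (-7, -6)) = 27.2029
d((-23, -28), (4, 24)) = 58.5918
d((-23, -28), (-30, -24)) = 8.0623
d((-23, -28), (17, 17)) = 60.208
d((-23, -28), (-29, 0)) = 28.6356
d((-23, -28), (3, -25)) = 26.1725
d((-7, -6), (4, 24)) = 31.9531
d((-7, -6), (-30, -24)) = 29.2062
d((-7, -6), (17, 17)) = 33.2415
d((-7, -6), (-29, 0)) = 22.8035
d((-7, -6), (3, -25)) = 21.4709
d((4, 24), (-30, -24)) = 58.8218
d((4, 24), (17, 17)) = 14.7648
d((4, 24), (-29, 0)) = 40.8044
d((4, 24), (3, -25)) = 49.0102
d((-30, -24), (17, 17)) = 62.3699
d((-30, -24), (-29, 0)) = 24.0208
d((-30, -24), (3, -25)) = 33.0151
d((17, 17), (-29, 0)) = 49.0408
d((17, 17), (3, -25)) = 44.2719
d((-29, 0), (3, -25)) = 40.6079

Closest pair: (-10, -1) and (-7, -6) with distance 5.831

The closest pair is (-10, -1) and (-7, -6) with Euclidean distance 5.831. For 10 points, brute-force pairwise comparison is shown above. For large n, the divide-and-conquer algorithm (sort by x, recurse on halves, check the dividing strip) achieves O(n log n).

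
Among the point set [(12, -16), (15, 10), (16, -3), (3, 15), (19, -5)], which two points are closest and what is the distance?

Computing all pairwise distances among 5 points:

d((12, -16), (15, 10)) = 26.1725
d((12, -16), (16, -3)) = 13.6015
d((12, -16), (3, 15)) = 32.28
d((12, -16), (19, -5)) = 13.0384
d((15, 10), (16, -3)) = 13.0384
d((15, 10), (3, 15)) = 13.0
d((15, 10), (19, -5)) = 15.5242
d((16, -3), (3, 15)) = 22.2036
d((16, -3), (19, -5)) = 3.6056 <-- minimum
d((3, 15), (19, -5)) = 25.6125

Closest pair: (16, -3) and (19, -5) with distance 3.6056

The closest pair is (16, -3) and (19, -5) with Euclidean distance 3.6056. For 5 points, brute-force pairwise comparison is shown above. For large n, the divide-and-conquer algorithm (sort by x, recurse on halves, check the dividing strip) achieves O(n log n).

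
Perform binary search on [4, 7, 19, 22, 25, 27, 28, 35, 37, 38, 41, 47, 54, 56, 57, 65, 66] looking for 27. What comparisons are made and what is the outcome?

Binary search for 27 in [4, 7, 19, 22, 25, 27, 28, 35, 37, 38, 41, 47, 54, 56, 57, 65, 66]:

lo=0, hi=16, mid=8, arr[mid]=37 -> 37 > 27, search left half
lo=0, hi=7, mid=3, arr[mid]=22 -> 22 < 27, search right half
lo=4, hi=7, mid=5, arr[mid]=27 -> Found target at index 5!

Binary search finds 27 at index 5 after 3 comparisons. The search repeatedly halves the search space by comparing with the middle element.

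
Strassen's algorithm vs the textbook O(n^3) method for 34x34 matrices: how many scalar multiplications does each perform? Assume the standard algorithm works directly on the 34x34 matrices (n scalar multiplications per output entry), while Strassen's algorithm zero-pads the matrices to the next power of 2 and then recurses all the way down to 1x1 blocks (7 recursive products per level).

Matrix multiplication for 34x34 matrices:

Strassen's algorithm requires power-of-2 dimensions. Pad 34x34 to 64x64 (next power of 2).

Standard algorithm: 34^3 = 39304 multiplications
Strassen's algorithm: 7^(log2(64)) = 7^6 = 117649 multiplications
Difference: 39304 - 117649 = -78345 (Strassen uses MORE here due to padding overhead — for small or just-over-power-of-2 n, padding can outweigh the per-level savings)

Standard: 39304 multiplications (34^3). Strassen: 117649 multiplications (7^6, after padding to 64x64). Strassen reduces 8 recursive multiplications to 7 at each level.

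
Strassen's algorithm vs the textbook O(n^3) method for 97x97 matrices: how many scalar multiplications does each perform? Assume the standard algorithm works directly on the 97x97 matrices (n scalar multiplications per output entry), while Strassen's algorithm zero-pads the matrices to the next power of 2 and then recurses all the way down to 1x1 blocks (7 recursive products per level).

Matrix multiplication for 97x97 matrices:

Strassen's algorithm requires power-of-2 dimensions. Pad 97x97 to 128x128 (next power of 2).

Standard algorithm: 97^3 = 912673 multiplications
Strassen's algorithm: 7^(log2(128)) = 7^7 = 823543 multiplications
Savings: 912673 - 823543 = 89130 multiplications

Standard: 912673 multiplications (97^3). Strassen: 823543 multiplications (7^7, after padding to 128x128). Strassen reduces 8 recursive multiplications to 7 at each level.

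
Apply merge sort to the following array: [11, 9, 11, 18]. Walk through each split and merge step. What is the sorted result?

Merge sort trace:

Split: [11, 9, 11, 18] -> [11, 9] and [11, 18]
  Split: [11, 9] -> [11] and [9]
  Merge: [11] + [9] -> [9, 11]
  Split: [11, 18] -> [11] and [18]
  Merge: [11] + [18] -> [11, 18]
Merge: [9, 11] + [11, 18] -> [9, 11, 11, 18]

Final sorted array: [9, 11, 11, 18]

The merge sort proceeds by recursively splitting the array and merging sorted halves.
After all merges, the sorted array is [9, 11, 11, 18].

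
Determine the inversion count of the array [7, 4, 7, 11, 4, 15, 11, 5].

Finding inversions in [7, 4, 7, 11, 4, 15, 11, 5]:

(0, 1): arr[0]=7 > arr[1]=4
(0, 4): arr[0]=7 > arr[4]=4
(0, 7): arr[0]=7 > arr[7]=5
(2, 4): arr[2]=7 > arr[4]=4
(2, 7): arr[2]=7 > arr[7]=5
(3, 4): arr[3]=11 > arr[4]=4
(3, 7): arr[3]=11 > arr[7]=5
(5, 6): arr[5]=15 > arr[6]=11
(5, 7): arr[5]=15 > arr[7]=5
(6, 7): arr[6]=11 > arr[7]=5

Total inversions: 10

The array has 10 inversion(s): (0,1), (0,4), (0,7), (2,4), (2,7), (3,4), (3,7), (5,6), (5,7), (6,7). Each pair (i,j) satisfies i < j and arr[i] > arr[j].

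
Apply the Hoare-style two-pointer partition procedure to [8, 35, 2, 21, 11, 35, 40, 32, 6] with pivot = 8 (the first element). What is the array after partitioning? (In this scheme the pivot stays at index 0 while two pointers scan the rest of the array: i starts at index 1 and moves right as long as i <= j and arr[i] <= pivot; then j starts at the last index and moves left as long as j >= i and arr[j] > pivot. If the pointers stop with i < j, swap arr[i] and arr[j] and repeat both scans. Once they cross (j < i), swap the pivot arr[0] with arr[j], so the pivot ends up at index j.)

Hoare-style two-pointer partition with pivot = 8:

Initial array: [8, 35, 2, 21, 11, 35, 40, 32, 6]

Pointers start at i = 1, j = 8.
i stops at index 1 (arr[1]=35 > 8), j stops at index 8 (arr[8]=6 <= 8): swap arr[1] and arr[8], array becomes [8, 6, 2, 21, 11, 35, 40, 32, 35]
i ends at 3, j ends at 2: the pointers have crossed (j < i), so scanning stops.

Swap pivot arr[0] with arr[2] to place pivot at position 2: [2, 6, 8, 21, 11, 35, 40, 32, 35]
Pivot position: 2

After partitioning with pivot 8, the array becomes [2, 6, 8, 21, 11, 35, 40, 32, 35]. The pivot is placed at index 2. All elements to the left of the pivot are <= 8, and all elements to the right are > 8.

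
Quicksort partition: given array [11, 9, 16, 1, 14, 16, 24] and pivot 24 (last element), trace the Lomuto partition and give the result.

Lomuto partition with pivot = 24:

Initial array: [11, 9, 16, 1, 14, 16, 24]

arr[0]=11 <= 24: swap with position 0, array becomes [11, 9, 16, 1, 14, 16, 24]
arr[1]=9 <= 24: swap with position 1, array becomes [11, 9, 16, 1, 14, 16, 24]
arr[2]=16 <= 24: swap with position 2, array becomes [11, 9, 16, 1, 14, 16, 24]
arr[3]=1 <= 24: swap with position 3, array becomes [11, 9, 16, 1, 14, 16, 24]
arr[4]=14 <= 24: swap with position 4, array becomes [11, 9, 16, 1, 14, 16, 24]
arr[5]=16 <= 24: swap with position 5, array becomes [11, 9, 16, 1, 14, 16, 24]

Place pivot at position 6: [11, 9, 16, 1, 14, 16, 24]
Pivot position: 6

After partitioning with pivot 24, the array becomes [11, 9, 16, 1, 14, 16, 24]. The pivot is placed at index 6. All elements to the left of the pivot are <= 24, and all elements to the right are > 24.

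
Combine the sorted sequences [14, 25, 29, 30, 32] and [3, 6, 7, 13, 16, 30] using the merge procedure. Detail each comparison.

Merging process:

Compare 14 vs 3: take 3 from right. Merged: [3]
Compare 14 vs 6: take 6 from right. Merged: [3, 6]
Compare 14 vs 7: take 7 from right. Merged: [3, 6, 7]
Compare 14 vs 13: take 13 from right. Merged: [3, 6, 7, 13]
Compare 14 vs 16: take 14 from left. Merged: [3, 6, 7, 13, 14]
Compare 25 vs 16: take 16 from right. Merged: [3, 6, 7, 13, 14, 16]
Compare 25 vs 30: take 25 from left. Merged: [3, 6, 7, 13, 14, 16, 25]
Compare 29 vs 30: take 29 from left. Merged: [3, 6, 7, 13, 14, 16, 25, 29]
Compare 30 vs 30: take 30 from left. Merged: [3, 6, 7, 13, 14, 16, 25, 29, 30]
Compare 32 vs 30: take 30 from right. Merged: [3, 6, 7, 13, 14, 16, 25, 29, 30, 30]
Append remaining from left: [32]. Merged: [3, 6, 7, 13, 14, 16, 25, 29, 30, 30, 32]

Final merged array: [3, 6, 7, 13, 14, 16, 25, 29, 30, 30, 32]
Total comparisons: 10

The merged array is [3, 6, 7, 13, 14, 16, 25, 29, 30, 30, 32], requiring 10 comparisons. The merge step runs in O(n) time where n is the total number of elements.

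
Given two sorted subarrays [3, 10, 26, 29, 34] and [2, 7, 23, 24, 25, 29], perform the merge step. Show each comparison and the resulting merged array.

Merging process:

Compare 3 vs 2: take 2 from right. Merged: [2]
Compare 3 vs 7: take 3 from left. Merged: [2, 3]
Compare 10 vs 7: take 7 from right. Merged: [2, 3, 7]
Compare 10 vs 23: take 10 from left. Merged: [2, 3, 7, 10]
Compare 26 vs 23: take 23 from right. Merged: [2, 3, 7, 10, 23]
Compare 26 vs 24: take 24 from right. Merged: [2, 3, 7, 10, 23, 24]
Compare 26 vs 25: take 25 from right. Merged: [2, 3, 7, 10, 23, 24, 25]
Compare 26 vs 29: take 26 from left. Merged: [2, 3, 7, 10, 23, 24, 25, 26]
Compare 29 vs 29: take 29 from left. Merged: [2, 3, 7, 10, 23, 24, 25, 26, 29]
Compare 34 vs 29: take 29 from right. Merged: [2, 3, 7, 10, 23, 24, 25, 26, 29, 29]
Append remaining from left: [34]. Merged: [2, 3, 7, 10, 23, 24, 25, 26, 29, 29, 34]

Final merged array: [2, 3, 7, 10, 23, 24, 25, 26, 29, 29, 34]
Total comparisons: 10

The merged array is [2, 3, 7, 10, 23, 24, 25, 26, 29, 29, 34], requiring 10 comparisons. The merge step runs in O(n) time where n is the total number of elements.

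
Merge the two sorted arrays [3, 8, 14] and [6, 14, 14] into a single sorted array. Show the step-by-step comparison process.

Merging process:

Compare 3 vs 6: take 3 from left. Merged: [3]
Compare 8 vs 6: take 6 from right. Merged: [3, 6]
Compare 8 vs 14: take 8 from left. Merged: [3, 6, 8]
Compare 14 vs 14: take 14 from left. Merged: [3, 6, 8, 14]
Append remaining from right: [14, 14]. Merged: [3, 6, 8, 14, 14, 14]

Final merged array: [3, 6, 8, 14, 14, 14]
Total comparisons: 4

The merged array is [3, 6, 8, 14, 14, 14], requiring 4 comparisons. The merge step runs in O(n) time where n is the total number of elements.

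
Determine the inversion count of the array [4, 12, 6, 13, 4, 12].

Finding inversions in [4, 12, 6, 13, 4, 12]:

(1, 2): arr[1]=12 > arr[2]=6
(1, 4): arr[1]=12 > arr[4]=4
(2, 4): arr[2]=6 > arr[4]=4
(3, 4): arr[3]=13 > arr[4]=4
(3, 5): arr[3]=13 > arr[5]=12

Total inversions: 5

The array has 5 inversion(s): (1,2), (1,4), (2,4), (3,4), (3,5). Each pair (i,j) satisfies i < j and arr[i] > arr[j].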